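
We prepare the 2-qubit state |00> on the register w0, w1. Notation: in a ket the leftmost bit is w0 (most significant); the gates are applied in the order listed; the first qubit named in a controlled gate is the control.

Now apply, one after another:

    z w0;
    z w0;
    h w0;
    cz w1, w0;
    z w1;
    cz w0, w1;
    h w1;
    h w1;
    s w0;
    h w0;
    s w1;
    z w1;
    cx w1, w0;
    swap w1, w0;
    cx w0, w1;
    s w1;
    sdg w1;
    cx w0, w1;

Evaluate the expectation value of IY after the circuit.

The observable IY averages to -1. Key observation: gates 15-18 undo each other exactly, leaving only the rest of the circuit to track.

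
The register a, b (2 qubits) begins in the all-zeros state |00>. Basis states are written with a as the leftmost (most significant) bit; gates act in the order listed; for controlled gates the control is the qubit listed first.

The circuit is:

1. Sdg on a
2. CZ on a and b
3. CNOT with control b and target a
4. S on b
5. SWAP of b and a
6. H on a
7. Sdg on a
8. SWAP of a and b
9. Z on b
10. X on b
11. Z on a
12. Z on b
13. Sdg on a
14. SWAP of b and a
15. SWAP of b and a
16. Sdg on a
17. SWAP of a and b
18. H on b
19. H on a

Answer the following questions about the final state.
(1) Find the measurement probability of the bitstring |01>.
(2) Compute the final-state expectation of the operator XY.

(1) Outcome |01> occurs with probability 1/4.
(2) In the final state, XY has expectation 0.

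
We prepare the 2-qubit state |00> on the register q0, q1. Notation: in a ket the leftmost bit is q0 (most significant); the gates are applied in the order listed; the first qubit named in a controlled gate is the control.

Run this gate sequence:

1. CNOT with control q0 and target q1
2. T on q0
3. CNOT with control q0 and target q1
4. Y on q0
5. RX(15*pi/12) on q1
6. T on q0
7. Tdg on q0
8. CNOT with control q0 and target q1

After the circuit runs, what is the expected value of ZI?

The expectation value of ZI is -1.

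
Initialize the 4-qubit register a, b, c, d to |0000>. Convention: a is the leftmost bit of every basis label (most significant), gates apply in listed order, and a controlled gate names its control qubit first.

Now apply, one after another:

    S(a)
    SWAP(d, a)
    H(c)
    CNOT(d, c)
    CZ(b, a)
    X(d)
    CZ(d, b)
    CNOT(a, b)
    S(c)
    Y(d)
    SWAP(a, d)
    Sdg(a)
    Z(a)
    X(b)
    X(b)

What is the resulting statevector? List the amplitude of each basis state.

The final amplitudes are -sqrt(2)*I/2 on |0000>, sqrt(2)/2 on |0010>, and 0 on every other basis state.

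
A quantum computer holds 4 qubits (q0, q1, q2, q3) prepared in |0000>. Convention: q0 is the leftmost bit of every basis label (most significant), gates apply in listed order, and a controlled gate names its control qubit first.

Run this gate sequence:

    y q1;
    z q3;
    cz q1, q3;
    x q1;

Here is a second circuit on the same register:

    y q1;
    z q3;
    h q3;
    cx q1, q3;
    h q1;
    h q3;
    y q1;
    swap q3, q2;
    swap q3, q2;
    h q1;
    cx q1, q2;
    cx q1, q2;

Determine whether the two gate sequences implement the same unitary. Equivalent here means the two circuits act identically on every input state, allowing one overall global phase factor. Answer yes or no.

No, they are not equivalent — no single phase factor reconciles the two unitaries.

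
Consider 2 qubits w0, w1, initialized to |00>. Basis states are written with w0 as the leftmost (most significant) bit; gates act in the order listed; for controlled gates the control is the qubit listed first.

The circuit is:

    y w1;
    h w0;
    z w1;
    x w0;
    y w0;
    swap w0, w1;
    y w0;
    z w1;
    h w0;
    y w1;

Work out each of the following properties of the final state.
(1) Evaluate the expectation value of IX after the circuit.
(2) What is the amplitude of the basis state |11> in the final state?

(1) The expectation value of IX is -1.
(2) |11> carries amplitude -1/2 in the final state.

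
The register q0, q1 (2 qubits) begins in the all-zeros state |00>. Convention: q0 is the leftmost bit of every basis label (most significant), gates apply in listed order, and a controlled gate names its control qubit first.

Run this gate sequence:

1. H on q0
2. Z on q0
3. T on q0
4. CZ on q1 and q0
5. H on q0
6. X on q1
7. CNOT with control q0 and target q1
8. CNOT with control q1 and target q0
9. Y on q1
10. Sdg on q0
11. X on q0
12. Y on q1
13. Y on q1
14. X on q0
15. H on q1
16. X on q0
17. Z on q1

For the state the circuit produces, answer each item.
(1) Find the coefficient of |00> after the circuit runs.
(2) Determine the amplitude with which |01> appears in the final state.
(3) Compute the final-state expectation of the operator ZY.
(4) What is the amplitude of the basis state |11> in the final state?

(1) |00> carries amplitude sqrt(2)*exp(I*pi/4)/2 in the final state.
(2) |01> carries amplitude sqrt(2)/2 in the final state.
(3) The expectation value of ZY is -sqrt(2)/2.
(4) The final state's coefficient on |11> equals 0.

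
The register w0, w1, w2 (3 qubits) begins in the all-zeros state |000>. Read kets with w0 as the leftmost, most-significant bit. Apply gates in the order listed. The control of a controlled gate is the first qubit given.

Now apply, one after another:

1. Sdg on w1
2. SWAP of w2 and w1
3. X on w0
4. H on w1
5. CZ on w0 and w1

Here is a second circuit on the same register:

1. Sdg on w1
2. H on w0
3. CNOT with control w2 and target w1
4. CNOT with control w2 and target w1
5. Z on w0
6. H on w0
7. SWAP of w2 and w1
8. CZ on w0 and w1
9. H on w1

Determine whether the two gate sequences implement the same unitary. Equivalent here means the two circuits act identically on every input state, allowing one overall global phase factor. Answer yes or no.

No, they are not equivalent — no single phase factor reconciles the two unitaries.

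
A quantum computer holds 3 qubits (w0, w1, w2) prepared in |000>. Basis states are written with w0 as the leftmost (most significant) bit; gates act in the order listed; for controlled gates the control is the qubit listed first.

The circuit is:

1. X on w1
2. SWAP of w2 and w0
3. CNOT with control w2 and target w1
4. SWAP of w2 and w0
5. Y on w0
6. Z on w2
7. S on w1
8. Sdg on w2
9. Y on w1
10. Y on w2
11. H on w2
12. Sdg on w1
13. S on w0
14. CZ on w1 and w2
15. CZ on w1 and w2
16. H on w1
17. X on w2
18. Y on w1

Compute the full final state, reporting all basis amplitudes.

After the circuit, the state carries amplitude 0 on |000>, 0 on |001>, 0 on |010>, 0 on |011>, 1/2 on |100>, -1/2 on |101>, -1/2 on |110>, 1/2 on |111>.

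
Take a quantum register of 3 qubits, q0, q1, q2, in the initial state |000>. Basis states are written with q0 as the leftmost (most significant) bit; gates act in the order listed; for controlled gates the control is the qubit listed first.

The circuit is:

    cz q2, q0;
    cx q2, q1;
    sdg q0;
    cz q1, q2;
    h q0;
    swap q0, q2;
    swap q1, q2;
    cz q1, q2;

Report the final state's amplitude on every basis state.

After the circuit, the state carries amplitude sqrt(2)/2 on |000>, sqrt(2)/2 on |010>, and 0 on every other basis state.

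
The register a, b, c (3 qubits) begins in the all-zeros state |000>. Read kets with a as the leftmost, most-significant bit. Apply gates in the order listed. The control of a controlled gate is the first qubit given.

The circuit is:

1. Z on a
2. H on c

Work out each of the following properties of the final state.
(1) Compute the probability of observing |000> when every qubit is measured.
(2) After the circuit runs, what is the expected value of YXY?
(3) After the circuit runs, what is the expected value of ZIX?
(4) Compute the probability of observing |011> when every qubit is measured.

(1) Outcome |000> occurs with probability 1/2.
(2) The expectation value of YXY is 0.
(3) In the final state, ZIX has expectation 1.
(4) Outcome |011> occurs with probability 0.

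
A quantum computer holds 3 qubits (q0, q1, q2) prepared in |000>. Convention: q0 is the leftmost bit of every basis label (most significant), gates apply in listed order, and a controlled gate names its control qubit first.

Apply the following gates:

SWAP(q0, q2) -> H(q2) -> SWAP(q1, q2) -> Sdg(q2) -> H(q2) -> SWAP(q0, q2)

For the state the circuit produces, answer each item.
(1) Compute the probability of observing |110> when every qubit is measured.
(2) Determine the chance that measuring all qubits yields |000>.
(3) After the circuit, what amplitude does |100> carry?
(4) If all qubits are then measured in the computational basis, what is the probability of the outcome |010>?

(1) Outcome |110> occurs with probability 1/4.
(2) The probability of measuring |000> is 1/4.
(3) The final state's coefficient on |100> equals 1/2.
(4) A full measurement returns |010> with probability 1/4.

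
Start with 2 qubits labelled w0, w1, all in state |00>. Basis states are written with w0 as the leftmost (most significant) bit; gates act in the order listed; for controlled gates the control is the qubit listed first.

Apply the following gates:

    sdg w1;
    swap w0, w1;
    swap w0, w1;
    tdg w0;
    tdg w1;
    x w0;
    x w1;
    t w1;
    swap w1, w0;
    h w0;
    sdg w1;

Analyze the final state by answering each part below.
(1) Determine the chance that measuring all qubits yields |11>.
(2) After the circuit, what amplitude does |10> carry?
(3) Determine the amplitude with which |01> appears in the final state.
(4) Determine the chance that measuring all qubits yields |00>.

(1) The probability of measuring |11> is 1/2. Key observation: the block from step 2 through step 3 cancels to the identity and can be dropped.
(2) The amplitude on |10> is 0.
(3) The amplitude on |01> is -sqrt(2)*exp(3*I*pi/4)/2.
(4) A full measurement returns |00> with probability 0.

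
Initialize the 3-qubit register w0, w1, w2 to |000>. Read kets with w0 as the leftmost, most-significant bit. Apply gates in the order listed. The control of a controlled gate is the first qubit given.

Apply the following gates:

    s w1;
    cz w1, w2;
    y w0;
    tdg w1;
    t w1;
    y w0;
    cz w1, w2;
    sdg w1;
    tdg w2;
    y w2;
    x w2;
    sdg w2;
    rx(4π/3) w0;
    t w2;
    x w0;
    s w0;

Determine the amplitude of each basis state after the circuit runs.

After the circuit, the state carries amplitude sqrt(3)/2 on |000>, 1/2 on |100>, and 0 on every other basis state. Key observation: the block from step 1 through step 8 cancels to the identity and can be dropped.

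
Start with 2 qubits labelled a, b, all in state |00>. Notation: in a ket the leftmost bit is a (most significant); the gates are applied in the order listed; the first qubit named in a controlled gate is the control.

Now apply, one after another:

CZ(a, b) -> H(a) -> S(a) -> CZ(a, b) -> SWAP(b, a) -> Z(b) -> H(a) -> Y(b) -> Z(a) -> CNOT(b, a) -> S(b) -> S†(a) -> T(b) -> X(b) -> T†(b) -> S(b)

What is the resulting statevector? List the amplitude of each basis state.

After the circuit, the state carries amplitude exp(I*pi/4)/2 on |00>, -exp(I*pi/4)/2 on |01>, exp(3*I*pi/4)/2 on |10>, -exp(3*I*pi/4)/2 on |11>.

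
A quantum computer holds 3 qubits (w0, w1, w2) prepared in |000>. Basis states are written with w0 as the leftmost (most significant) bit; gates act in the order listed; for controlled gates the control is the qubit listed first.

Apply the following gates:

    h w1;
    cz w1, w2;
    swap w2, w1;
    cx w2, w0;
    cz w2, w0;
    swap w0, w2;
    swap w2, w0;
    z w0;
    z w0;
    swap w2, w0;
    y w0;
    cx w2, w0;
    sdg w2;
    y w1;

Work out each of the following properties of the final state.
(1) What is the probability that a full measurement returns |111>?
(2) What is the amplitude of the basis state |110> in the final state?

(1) The probability of measuring |111> is 1/2. Key observation: the block from step 7 through step 10 cancels to the identity and can be dropped.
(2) The amplitude on |110> is -sqrt(2)/2.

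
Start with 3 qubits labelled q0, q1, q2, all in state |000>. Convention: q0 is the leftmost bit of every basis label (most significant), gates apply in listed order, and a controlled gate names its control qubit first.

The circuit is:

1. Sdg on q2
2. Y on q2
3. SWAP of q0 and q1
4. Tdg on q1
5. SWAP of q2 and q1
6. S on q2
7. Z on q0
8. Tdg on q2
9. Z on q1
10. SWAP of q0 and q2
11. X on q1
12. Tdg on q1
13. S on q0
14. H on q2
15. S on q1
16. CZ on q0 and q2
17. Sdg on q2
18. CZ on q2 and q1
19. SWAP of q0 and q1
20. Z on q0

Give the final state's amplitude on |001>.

The amplitude on |001> is -sqrt(2)/2.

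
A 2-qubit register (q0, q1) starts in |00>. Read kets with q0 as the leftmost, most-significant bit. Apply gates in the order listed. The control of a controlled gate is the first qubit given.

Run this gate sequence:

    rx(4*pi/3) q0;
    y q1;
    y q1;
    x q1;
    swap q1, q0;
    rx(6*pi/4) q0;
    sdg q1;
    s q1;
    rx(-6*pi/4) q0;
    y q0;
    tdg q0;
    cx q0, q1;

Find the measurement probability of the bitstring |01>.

Outcome |01> occurs with probability 3/4. Key observation: gates 6-9 undo each other exactly, leaving only the rest of the circuit to track.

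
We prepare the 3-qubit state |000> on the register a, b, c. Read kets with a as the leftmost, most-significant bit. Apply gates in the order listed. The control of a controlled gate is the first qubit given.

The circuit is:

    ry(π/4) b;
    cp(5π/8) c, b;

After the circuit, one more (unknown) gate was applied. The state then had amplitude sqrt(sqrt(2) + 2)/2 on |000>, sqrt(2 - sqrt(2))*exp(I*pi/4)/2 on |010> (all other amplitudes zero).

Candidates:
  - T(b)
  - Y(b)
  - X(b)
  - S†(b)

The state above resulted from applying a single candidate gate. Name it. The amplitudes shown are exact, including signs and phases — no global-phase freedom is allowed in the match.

The unique candidate consistent with the amplitudes is T(b).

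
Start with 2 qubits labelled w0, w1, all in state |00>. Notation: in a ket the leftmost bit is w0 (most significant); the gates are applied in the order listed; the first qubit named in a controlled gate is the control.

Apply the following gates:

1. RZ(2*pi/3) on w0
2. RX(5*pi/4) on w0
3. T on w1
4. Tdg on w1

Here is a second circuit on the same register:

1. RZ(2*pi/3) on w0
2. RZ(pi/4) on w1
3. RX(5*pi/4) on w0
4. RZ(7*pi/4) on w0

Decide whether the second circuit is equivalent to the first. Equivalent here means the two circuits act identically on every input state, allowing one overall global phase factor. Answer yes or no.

No — the two circuits implement different unitaries, even allowing a global phase.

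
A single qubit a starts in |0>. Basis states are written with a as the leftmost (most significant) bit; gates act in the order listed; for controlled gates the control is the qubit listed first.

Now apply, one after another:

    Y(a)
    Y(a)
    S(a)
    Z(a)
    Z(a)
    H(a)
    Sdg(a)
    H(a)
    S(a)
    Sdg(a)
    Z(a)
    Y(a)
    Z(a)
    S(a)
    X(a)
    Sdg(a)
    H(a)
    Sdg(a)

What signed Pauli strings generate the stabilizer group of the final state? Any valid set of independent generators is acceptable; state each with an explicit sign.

The final state is stabilized by the group generated by -X; other independent generating sets are equally valid.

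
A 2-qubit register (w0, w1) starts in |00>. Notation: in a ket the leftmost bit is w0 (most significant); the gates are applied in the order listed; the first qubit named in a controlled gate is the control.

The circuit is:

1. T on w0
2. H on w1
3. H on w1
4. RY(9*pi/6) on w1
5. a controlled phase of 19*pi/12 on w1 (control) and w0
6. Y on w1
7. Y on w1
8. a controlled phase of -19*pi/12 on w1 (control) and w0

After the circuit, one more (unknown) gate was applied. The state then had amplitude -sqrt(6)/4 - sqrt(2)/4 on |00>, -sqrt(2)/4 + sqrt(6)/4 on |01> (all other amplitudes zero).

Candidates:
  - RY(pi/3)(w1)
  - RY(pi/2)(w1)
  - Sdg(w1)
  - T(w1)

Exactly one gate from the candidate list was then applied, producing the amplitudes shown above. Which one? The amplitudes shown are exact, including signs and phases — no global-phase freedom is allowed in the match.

It was RY(pi/3)(w1) that produced the state shown. Key observation: gates 5-8 undo each other exactly, leaving only the rest of the circuit to track.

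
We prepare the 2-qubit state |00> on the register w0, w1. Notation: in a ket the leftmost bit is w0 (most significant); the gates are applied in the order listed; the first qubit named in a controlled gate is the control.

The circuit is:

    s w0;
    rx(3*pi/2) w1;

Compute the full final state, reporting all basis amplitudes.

After the circuit, the state carries amplitude -sqrt(2)/2 on |00>, -sqrt(2)*I/2 on |01>, 0 on |10>, 0 on |11>.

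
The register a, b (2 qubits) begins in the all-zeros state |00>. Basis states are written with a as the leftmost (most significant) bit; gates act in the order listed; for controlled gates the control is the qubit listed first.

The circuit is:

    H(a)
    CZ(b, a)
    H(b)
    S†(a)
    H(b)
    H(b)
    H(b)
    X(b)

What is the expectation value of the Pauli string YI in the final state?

The expectation value of YI is -1.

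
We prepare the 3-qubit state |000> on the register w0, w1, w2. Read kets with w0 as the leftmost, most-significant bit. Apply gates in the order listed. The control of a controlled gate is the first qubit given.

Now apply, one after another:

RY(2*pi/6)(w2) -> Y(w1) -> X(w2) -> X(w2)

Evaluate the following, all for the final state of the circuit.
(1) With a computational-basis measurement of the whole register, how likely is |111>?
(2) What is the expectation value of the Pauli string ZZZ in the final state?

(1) Outcome |111> occurs with probability 0. Key observation: the block from step 3 through step 4 cancels to the identity and can be dropped.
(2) The expectation value of ZZZ is -1/2.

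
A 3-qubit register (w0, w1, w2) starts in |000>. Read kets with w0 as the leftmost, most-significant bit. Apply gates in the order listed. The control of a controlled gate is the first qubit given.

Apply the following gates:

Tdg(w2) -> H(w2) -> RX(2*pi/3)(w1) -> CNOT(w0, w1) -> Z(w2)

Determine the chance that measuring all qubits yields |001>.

A full measurement returns |001> with probability 1/8.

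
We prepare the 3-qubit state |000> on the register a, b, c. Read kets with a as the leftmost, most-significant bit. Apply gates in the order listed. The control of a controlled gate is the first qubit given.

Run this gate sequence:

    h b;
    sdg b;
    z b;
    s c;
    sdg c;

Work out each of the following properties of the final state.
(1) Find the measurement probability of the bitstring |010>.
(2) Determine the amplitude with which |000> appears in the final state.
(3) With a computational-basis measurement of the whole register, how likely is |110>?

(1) Outcome |010> occurs with probability 1/2. Key observation: steps 4-5 multiply out to the identity, so the circuit reduces to the remaining gates.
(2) The amplitude on |000> is sqrt(2)/2.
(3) The probability of measuring |110> is 0.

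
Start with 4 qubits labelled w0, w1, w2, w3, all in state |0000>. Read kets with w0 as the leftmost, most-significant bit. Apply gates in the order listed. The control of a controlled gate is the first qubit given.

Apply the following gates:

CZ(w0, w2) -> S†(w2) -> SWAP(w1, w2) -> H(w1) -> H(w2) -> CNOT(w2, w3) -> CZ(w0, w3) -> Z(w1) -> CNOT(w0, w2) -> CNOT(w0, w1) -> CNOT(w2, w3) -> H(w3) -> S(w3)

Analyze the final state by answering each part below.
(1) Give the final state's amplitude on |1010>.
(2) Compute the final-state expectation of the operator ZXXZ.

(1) |1010> carries amplitude 0 in the final state.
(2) In the final state, ZXXZ has expectation 0.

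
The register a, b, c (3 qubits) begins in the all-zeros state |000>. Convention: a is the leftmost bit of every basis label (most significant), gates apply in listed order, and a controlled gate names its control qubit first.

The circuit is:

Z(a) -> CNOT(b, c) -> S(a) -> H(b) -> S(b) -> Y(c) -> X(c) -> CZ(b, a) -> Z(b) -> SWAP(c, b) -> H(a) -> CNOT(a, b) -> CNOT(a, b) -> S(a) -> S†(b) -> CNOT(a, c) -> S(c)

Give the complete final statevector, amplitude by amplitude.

After the circuit, the state carries amplitude I/2 on |000>, I/2 on |001>, 0 on |010>, 0 on |011>, I/2 on |100>, -I/2 on |101>, 0 on |110>, 0 on |111>.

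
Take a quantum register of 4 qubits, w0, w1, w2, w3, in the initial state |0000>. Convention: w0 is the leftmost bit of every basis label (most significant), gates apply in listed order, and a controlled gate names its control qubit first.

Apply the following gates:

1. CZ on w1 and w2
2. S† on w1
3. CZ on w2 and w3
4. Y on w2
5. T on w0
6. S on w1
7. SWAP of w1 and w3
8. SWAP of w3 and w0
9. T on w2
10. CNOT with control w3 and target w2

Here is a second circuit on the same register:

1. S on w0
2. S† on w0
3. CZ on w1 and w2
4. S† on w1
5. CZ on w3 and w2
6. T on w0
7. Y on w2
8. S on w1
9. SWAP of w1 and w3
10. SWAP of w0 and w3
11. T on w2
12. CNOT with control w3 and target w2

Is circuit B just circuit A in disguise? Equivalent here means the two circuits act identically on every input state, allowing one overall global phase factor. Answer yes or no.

Yes — the two circuits implement the same unitary up to a global phase.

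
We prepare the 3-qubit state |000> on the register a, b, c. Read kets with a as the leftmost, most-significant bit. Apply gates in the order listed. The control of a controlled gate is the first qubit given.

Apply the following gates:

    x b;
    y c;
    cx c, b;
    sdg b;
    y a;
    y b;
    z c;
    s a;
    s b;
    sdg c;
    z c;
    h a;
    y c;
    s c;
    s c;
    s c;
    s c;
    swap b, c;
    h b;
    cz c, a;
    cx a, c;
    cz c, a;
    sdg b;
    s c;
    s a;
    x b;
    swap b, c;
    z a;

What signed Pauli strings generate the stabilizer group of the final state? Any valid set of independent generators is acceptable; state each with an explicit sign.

The stabilizer group can be generated by -XXI, +IIY, -ZZI, among other valid generating sets.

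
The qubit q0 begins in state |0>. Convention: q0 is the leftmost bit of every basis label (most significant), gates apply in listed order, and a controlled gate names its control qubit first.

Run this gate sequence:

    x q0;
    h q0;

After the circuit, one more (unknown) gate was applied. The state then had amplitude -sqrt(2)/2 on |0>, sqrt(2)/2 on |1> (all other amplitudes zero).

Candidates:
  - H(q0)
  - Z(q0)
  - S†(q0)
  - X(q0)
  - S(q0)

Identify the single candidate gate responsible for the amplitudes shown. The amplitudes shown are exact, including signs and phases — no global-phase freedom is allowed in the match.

It was X(q0) that produced the state shown.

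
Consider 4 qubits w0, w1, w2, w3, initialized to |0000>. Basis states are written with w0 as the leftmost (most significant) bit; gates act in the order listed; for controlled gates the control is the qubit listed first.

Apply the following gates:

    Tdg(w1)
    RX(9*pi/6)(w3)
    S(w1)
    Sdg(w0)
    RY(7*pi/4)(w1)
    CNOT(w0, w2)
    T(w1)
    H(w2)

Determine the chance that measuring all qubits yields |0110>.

A full measurement returns |0110> with probability 1/8 - sqrt(2)/16.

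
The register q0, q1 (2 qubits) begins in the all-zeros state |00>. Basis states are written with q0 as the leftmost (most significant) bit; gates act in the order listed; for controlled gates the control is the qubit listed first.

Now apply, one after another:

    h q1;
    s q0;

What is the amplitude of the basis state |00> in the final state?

|00> carries amplitude sqrt(2)/2 in the final state.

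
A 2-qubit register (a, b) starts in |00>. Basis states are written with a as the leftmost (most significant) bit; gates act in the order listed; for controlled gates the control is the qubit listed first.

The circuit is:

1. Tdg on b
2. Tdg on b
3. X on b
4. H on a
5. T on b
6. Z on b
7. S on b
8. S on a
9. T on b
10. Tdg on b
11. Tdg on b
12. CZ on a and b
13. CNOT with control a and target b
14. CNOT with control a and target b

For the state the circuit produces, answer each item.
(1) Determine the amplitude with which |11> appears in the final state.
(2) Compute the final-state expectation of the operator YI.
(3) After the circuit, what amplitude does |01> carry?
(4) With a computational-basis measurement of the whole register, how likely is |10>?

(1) The amplitude on |11> is -sqrt(2)/2.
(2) The observable YI averages to -1.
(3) The amplitude on |01> is -sqrt(2)*I/2.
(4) The probability of measuring |10> is 0.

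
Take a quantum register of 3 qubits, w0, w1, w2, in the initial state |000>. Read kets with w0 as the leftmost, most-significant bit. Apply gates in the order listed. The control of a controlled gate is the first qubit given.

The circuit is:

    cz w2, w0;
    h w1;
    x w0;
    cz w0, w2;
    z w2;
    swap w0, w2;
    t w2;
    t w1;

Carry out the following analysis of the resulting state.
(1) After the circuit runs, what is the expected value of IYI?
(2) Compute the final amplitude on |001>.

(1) The observable IYI averages to sqrt(2)/2.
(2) The final state's coefficient on |001> equals sqrt(2)*exp(I*pi/4)/2.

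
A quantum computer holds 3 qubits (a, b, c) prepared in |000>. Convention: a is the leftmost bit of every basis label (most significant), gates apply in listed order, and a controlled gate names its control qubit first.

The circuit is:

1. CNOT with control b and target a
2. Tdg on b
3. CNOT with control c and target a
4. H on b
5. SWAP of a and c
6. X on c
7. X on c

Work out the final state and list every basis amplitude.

The resulting statevector has amplitude sqrt(2)/2 on |000>, sqrt(2)/2 on |010>, and 0 on every other basis state.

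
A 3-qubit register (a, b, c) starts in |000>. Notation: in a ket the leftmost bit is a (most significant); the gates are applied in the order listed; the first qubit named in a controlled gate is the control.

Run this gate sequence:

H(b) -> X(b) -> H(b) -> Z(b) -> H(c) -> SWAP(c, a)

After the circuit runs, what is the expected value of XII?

The expectation value of XII is 1. Key observation: gates 1-4 undo each other exactly, leaving only the rest of the circuit to track.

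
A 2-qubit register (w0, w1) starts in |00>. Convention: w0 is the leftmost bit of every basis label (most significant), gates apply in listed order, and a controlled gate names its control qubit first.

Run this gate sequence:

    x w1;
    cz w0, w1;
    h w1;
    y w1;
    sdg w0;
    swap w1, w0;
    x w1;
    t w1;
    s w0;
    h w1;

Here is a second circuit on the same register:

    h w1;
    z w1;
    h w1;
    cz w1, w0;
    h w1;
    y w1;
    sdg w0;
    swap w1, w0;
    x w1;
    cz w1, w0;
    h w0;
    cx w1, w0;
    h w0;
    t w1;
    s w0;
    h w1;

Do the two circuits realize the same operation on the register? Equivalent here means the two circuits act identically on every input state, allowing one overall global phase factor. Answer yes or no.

Yes: on every input state the two circuits agree up to one overall phase factor.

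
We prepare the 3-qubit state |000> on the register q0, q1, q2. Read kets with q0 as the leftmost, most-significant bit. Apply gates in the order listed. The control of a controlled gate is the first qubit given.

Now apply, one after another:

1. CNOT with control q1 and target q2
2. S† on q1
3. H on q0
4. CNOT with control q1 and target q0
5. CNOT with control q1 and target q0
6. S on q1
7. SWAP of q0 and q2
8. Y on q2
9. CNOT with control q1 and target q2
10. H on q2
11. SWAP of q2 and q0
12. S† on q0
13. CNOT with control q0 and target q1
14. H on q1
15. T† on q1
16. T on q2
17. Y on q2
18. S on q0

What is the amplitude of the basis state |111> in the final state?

The final state's coefficient on |111> equals sqrt(2)*exp(3*I*pi/4)/2.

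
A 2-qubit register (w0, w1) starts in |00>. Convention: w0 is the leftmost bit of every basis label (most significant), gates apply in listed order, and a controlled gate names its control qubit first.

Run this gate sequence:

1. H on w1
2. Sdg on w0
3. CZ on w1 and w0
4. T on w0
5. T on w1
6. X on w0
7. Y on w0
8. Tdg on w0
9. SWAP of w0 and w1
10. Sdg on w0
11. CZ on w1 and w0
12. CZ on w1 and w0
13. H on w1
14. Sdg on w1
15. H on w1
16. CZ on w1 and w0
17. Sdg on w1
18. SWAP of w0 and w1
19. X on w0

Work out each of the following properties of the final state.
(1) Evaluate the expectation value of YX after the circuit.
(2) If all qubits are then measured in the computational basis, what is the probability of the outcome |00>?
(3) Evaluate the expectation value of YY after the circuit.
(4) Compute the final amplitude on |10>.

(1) In the final state, YX has expectation -sqrt(2)/2. Key observation: steps 11-12 multiply out to the identity, so the circuit reduces to the remaining gates.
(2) A full measurement returns |00> with probability 1/4.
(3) The expectation value of YY is -sqrt(2)/2.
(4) The amplitude on |10> is sqrt(2)*(-1 - I)/4.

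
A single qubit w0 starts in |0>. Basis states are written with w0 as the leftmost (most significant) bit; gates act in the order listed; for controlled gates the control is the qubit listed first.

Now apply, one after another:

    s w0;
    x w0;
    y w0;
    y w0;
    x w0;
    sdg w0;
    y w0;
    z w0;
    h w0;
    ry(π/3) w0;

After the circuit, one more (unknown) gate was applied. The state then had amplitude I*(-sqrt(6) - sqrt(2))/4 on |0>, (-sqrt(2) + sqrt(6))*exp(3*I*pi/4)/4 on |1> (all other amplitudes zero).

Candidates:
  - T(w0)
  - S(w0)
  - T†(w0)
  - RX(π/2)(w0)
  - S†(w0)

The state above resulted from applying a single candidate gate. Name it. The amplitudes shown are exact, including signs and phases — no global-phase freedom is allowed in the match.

The unique candidate consistent with the amplitudes is T(w0). Key observation: gates 1-6 undo each other exactly, leaving only the rest of the circuit to track.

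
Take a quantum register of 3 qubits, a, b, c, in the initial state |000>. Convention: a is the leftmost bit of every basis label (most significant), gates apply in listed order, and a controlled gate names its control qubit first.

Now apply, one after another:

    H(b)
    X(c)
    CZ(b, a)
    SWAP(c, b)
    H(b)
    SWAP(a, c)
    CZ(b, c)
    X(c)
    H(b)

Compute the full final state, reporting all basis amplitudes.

After the circuit, the state carries amplitude sqrt(2)/2 on |011>, sqrt(2)/2 on |111>, and 0 on every other basis state.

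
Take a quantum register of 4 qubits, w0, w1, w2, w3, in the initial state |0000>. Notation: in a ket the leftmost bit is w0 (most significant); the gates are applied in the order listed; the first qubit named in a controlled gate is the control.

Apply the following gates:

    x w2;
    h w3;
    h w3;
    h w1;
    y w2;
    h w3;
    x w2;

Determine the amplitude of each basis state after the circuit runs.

The final amplitudes are -I/2 on |0010>, -I/2 on |0011>, -I/2 on |0110>, -I/2 on |0111>, and 0 on every other basis state.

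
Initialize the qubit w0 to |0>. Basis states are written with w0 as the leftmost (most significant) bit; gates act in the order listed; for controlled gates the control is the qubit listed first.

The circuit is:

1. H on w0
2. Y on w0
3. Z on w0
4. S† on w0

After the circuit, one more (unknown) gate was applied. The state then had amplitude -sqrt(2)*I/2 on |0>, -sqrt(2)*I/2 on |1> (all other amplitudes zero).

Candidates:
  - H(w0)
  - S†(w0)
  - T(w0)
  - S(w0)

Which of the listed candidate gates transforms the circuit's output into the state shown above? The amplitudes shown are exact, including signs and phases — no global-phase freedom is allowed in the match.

It was S(w0) that produced the state shown.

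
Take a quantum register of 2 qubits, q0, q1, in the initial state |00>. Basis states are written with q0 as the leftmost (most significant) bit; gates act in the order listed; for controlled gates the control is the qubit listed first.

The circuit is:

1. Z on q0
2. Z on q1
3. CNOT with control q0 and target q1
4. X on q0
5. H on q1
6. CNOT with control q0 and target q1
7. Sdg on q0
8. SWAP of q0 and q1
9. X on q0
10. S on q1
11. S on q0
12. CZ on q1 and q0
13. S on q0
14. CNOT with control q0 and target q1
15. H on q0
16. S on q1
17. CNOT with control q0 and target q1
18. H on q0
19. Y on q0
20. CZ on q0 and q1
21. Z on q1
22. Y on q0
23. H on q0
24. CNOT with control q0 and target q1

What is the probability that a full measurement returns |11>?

Outcome |11> occurs with probability 1/4.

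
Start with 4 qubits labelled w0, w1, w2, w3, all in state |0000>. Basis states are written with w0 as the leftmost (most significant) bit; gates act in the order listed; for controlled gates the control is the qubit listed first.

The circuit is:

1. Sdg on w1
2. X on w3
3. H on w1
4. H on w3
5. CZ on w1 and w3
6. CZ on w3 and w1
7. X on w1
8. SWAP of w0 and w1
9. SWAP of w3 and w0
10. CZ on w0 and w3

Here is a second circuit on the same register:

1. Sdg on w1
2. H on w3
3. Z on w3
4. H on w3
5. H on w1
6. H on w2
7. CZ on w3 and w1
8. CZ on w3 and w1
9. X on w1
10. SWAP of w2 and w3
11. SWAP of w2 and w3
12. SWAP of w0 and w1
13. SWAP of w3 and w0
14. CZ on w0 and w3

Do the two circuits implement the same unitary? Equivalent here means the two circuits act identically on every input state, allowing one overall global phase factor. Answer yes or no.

No, they are not equivalent — no single phase factor reconciles the two unitaries.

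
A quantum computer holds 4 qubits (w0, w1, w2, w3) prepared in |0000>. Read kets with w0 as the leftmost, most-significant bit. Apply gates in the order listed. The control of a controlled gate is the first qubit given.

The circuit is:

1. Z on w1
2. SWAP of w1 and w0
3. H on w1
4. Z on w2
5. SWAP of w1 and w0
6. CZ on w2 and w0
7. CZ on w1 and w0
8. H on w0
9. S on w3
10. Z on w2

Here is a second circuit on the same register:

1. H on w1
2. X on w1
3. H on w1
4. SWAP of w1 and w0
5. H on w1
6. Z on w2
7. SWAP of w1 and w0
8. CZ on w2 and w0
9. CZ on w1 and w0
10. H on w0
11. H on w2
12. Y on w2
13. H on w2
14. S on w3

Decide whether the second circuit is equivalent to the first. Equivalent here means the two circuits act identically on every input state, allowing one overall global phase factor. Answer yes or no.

No, they are not equivalent — no single phase factor reconciles the two unitaries.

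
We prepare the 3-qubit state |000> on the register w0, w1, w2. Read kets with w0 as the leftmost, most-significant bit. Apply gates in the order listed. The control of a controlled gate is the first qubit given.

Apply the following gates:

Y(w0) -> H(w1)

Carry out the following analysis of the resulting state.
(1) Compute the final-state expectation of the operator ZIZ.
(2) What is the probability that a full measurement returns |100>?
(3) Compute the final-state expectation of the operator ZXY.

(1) The expectation value of ZIZ is -1.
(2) Outcome |100> occurs with probability 1/2.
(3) In the final state, ZXY has expectation 0.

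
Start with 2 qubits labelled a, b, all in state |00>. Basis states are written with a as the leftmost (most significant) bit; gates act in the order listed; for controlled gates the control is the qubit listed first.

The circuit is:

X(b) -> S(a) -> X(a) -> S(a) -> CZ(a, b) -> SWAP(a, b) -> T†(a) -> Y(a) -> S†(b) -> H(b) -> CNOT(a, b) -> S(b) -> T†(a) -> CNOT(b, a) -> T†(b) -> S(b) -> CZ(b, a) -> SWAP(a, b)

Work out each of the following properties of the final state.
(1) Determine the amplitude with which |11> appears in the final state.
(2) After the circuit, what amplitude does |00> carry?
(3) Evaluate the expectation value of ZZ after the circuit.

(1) The amplitude on |11> is -sqrt(2)/2.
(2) |00> carries amplitude sqrt(2)*exp(I*pi/4)/2 in the final state.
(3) The expectation value of ZZ is 1.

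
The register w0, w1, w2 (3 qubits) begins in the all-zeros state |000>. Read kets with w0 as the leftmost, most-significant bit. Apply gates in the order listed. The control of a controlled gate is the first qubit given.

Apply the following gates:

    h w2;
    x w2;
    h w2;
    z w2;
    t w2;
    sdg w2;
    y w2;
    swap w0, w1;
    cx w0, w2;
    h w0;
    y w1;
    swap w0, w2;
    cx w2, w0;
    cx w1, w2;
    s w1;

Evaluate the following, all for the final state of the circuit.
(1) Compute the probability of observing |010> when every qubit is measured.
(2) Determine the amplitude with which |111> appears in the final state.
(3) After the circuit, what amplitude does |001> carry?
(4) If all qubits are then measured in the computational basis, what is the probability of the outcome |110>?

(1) A full measurement returns |010> with probability 1/2.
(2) The final state's coefficient on |111> equals -sqrt(2)*I/2.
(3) |001> carries amplitude 0 in the final state.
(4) Outcome |110> occurs with probability 0.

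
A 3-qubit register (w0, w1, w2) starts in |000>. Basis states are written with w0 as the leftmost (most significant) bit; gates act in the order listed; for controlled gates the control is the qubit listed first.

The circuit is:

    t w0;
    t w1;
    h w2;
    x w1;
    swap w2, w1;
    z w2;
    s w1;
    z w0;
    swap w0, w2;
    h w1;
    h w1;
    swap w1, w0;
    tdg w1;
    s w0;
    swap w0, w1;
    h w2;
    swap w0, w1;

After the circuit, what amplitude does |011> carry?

The final state's coefficient on |011> equals exp(3*I*pi/4)/2.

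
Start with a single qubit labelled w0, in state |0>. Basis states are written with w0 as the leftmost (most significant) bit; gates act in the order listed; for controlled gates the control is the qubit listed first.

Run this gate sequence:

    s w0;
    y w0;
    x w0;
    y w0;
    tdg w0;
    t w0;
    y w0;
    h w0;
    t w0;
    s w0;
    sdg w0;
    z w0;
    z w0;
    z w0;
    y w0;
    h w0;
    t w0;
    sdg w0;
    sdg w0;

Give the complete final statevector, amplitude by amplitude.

The final amplitudes are -1/2 - exp(I*pi/4)/2 on |0>, -exp(I*pi/4)/2 + I/2 on |1>.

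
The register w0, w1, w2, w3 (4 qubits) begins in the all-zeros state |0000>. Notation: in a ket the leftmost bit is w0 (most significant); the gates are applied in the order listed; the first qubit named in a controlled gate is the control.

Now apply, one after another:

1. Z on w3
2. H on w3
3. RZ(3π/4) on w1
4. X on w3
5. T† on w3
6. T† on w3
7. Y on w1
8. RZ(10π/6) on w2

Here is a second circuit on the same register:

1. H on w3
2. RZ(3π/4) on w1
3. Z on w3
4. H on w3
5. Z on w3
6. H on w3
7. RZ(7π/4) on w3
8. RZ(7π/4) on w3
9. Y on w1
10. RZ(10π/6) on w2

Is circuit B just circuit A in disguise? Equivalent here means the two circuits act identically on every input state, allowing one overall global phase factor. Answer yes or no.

No, they are not equivalent — no single phase factor reconciles the two unitaries.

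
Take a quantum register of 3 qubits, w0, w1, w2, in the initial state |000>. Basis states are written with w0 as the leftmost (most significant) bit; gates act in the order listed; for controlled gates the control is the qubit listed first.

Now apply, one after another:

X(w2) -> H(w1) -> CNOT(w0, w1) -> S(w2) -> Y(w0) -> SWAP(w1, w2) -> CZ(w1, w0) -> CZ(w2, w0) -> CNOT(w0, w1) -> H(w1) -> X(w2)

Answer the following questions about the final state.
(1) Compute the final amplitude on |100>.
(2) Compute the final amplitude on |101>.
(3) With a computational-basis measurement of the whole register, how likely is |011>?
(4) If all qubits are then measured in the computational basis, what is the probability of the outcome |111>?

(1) The final state's coefficient on |100> equals -1/2.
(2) The final state's coefficient on |101> equals 1/2.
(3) A full measurement returns |011> with probability 0.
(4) The probability of measuring |111> is 1/4.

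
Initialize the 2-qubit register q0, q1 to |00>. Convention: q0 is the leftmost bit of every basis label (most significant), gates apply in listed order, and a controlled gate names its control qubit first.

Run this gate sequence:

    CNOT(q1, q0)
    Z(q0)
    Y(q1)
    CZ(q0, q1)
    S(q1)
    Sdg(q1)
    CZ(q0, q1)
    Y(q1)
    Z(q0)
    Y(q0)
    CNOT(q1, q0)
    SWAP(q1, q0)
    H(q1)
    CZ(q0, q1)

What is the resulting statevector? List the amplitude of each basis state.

The resulting statevector has amplitude sqrt(2)*I/2 on |00>, -sqrt(2)*I/2 on |01>, 0 on |10>, 0 on |11>. Key observation: the block from step 2 through step 9 cancels to the identity and can be dropped.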